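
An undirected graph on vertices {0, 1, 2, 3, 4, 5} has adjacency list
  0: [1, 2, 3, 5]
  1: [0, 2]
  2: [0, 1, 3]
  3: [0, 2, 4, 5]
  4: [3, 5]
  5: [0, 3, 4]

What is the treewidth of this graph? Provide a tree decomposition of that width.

Treewidth 2.
One optimal decomposition is:
Bags: B1 = {0, 3, 5}  B2 = {3, 4, 5}  B3 = {0, 2, 3}  B4 = {0, 1, 2}
Tree: B1–B2, B1–B3, B3–B4

Each bag holds 3 vertices, so the decomposition has width 2, which upper-bounds the treewidth. For the lower bound, the 3 vertices {0, 1, 2} are pairwise adjacent, and any tree decomposition puts a clique entirely inside one bag — forcing width ≥ 2. The upper and lower bounds meet at 2, so that is the treewidth.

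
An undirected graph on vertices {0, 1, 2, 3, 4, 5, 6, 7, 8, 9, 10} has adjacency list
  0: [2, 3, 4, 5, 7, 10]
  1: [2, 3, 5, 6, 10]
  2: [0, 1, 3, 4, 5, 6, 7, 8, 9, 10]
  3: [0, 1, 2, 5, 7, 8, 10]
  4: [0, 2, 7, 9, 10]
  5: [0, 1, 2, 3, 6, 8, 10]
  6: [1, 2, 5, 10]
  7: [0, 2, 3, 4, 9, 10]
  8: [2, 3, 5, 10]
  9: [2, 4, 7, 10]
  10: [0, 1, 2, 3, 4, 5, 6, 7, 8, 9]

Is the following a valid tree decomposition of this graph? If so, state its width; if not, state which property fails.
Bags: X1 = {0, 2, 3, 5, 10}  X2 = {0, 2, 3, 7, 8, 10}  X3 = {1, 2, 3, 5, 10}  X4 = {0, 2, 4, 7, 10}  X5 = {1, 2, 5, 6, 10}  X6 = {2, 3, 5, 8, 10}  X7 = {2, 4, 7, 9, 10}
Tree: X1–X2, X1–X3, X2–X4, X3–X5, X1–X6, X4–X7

A tree decomposition must satisfy three properties: every vertex lies in some bag; for every edge, both endpoints lie together in some bag; and for every vertex, the bags containing it form a connected subtree. Here bags containing vertex 8 are not connected in the tree, so the decomposition is invalid.

No — bags containing vertex 8 are not connected in the tree.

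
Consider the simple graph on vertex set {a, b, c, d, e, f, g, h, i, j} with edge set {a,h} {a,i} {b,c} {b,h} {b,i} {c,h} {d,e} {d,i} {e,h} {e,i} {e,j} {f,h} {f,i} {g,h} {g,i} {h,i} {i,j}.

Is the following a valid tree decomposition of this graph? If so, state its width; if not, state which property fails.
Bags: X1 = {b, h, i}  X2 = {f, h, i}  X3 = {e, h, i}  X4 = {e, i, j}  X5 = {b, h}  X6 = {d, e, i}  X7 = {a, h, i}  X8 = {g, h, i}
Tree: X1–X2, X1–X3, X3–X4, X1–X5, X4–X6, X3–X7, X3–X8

A tree decomposition must satisfy three properties: every vertex lies in some bag; for every edge, both endpoints lie together in some bag; and for every vertex, the bags containing it form a connected subtree. Here vertex c appears in no bag, so the decomposition is invalid.

No — vertex c appears in no bag.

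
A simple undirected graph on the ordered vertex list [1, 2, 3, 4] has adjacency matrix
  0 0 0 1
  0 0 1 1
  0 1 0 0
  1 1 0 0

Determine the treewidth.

A width-1 tree decomposition is:
Bags: B1 = {2, 3}  B2 = {2, 4}  B3 = {1, 4}
Tree: B1–B2, B2–B3
Each bag holds 2 vertices, so the decomposition has width 1, which upper-bounds the treewidth. Since G has at least one edge (e.g. 3–2), it is not an edgeless graph, so tw(G) ≥ 1. Therefore the treewidth is 1.

1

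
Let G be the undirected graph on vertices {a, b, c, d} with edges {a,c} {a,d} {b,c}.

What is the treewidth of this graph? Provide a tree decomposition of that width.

Treewidth 1.
Bags: B1 = {b, c}  B2 = {a, c}  B3 = {a, d}
Tree: B1–B2, B2–B3

Each bag holds 2 vertices, so the decomposition has width 1, which upper-bounds the treewidth. G has an edge, so its treewidth is at least 1. Hence tw(G) = 1 exactly.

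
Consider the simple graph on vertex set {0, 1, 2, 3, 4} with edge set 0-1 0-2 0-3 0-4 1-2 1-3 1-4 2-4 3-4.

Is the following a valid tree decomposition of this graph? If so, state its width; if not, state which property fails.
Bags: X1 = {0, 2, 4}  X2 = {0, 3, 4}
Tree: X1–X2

A tree decomposition must satisfy three properties: every vertex lies in some bag; for every edge, both endpoints lie together in some bag; and for every vertex, the bags containing it form a connected subtree. Here vertex 1 appears in no bag, so the decomposition is invalid.

No — vertex 1 appears in no bag.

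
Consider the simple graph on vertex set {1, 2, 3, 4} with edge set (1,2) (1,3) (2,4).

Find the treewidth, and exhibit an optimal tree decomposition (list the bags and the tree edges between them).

Each bag holds 2 vertices, so the decomposition has width 1, which upper-bounds the treewidth. G has an edge, so its treewidth is at least 1. The upper and lower bounds meet at 1, so that is the treewidth.

Treewidth 1.
One such decomposition:
Bags: B1 = {2, 4}  B2 = {1, 2}  B3 = {1, 3}
Tree: B1–B2, B2–B3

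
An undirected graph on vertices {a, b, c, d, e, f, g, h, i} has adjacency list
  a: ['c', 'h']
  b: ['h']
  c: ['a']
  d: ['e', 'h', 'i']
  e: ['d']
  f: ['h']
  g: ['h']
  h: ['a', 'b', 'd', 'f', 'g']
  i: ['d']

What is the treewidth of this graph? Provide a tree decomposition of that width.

Each bag holds 2 vertices, so the decomposition has width 1, which upper-bounds the treewidth. Any graph with an edge has treewidth ≥ 1, and G has the edge h–f. Therefore the treewidth is 1.

Treewidth 1.
Bags: B1 = {f, h}  B2 = {d, h}  B3 = {a, h}  B4 = {d, e}  B5 = {a, c}  B6 = {g, h}  B7 = {b, h}  B8 = {d, i}
Tree: B1–B2, B1–B3, B2–B4, B3–B5, B1–B6, B2–B7, B2–B8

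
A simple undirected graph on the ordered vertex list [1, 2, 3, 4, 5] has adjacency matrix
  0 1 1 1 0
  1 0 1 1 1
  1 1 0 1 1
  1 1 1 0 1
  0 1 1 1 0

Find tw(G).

3

A width-3 tree decomposition is:
Bags: B1 = {1, 2, 3, 4}  B2 = {2, 3, 4, 5}
Tree: B1–B2
Each bag holds 4 vertices, so the decomposition has width 3, which upper-bounds the treewidth. For the lower bound, the 4 vertices {1, 2, 3, 4} are pairwise adjacent, and any tree decomposition puts a clique entirely inside one bag — forcing width ≥ 3. Therefore the treewidth is 3.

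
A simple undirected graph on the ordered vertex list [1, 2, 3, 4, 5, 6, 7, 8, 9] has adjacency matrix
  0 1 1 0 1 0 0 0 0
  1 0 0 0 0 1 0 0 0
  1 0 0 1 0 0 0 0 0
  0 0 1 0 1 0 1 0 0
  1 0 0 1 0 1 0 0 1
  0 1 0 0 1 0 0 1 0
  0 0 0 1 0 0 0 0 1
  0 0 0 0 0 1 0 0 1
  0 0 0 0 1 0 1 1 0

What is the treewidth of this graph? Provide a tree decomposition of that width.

The largest bag has 4 vertices, giving width 3; this decomposition certifies tw(G) ≤ 3. For the lower bound: the 4 vertex sets {1,2,3}, {6}, {5}, {4,7,8,9} are disjoint, each induces a connected subgraph, and every pair is joined by at least one edge of G. Contracting each set to a single vertex therefore yields K_{4} as a minor, and since treewidth is minor-monotone, tw(G) ≥ tw(K_{4}) = 3. The upper and lower bounds meet at 3, so that is the treewidth.

Treewidth 3.
Bags: B1 = {1, 2, 3, 6}  B2 = {1, 3, 5, 6}  B3 = {3, 4, 5, 6}  B4 = {4, 5, 6, 8}  B5 = {4, 5, 8, 9}  B6 = {4, 7, 8, 9}
Tree: B1–B2, B2–B3, B3–B4, B4–B5, B5–B6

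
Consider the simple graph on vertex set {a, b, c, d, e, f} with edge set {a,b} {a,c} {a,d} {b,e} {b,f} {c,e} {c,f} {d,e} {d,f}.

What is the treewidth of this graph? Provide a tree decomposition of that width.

Treewidth 3.
One optimal decomposition is:
Bags: B1 = {a, b, c, d}  B2 = {b, c, d, e}  B3 = {b, c, d, f}
Tree: B1–B2, B2–B3

The largest bag has 4 vertices, giving width 3; this decomposition certifies tw(G) ≤ 3. For the lower bound: the 4 vertex sets {a,b}, {c,e}, {d}, {f} are disjoint, each induces a connected subgraph, and every pair is joined by at least one edge of G. Contracting each set to a single vertex therefore yields K_{4} as a minor, and since treewidth is minor-monotone, tw(G) ≥ tw(K_{4}) = 3. Hence tw(G) = 3 exactly.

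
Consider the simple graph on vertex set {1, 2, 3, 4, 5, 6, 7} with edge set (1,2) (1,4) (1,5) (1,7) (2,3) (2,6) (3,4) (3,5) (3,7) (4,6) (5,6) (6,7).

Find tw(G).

3

A width-3 tree decomposition is:
Bags: B1 = {1, 3, 5, 6}  B2 = {1, 2, 3, 6}  B3 = {1, 3, 4, 6}  B4 = {1, 3, 6, 7}
Tree: B1–B2, B2–B3, B3–B4
Each bag holds 4 vertices, so the decomposition has width 3, which upper-bounds the treewidth. For the lower bound: the 4 vertex sets {5,6}, {1,2}, {3}, {4} are disjoint, each induces a connected subgraph, and every pair is joined by at least one edge of G. Contracting each set to a single vertex therefore yields K_{4} as a minor, and since treewidth is minor-monotone, tw(G) ≥ tw(K_{4}) = 3. The upper and lower bounds meet at 3, so that is the treewidth.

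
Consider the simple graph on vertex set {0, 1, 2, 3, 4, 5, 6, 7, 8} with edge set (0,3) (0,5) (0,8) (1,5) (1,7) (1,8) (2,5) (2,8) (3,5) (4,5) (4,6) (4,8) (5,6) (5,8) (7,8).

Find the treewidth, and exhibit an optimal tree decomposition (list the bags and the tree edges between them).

Each bag holds 3 vertices, so the decomposition has width 2, which upper-bounds the treewidth. Conversely, {0, 5, 8} is a clique of size 3, and the vertices of any clique must share a bag in every tree decomposition; so some bag has ≥ 3 vertices and tw(G) ≥ 2. The upper and lower bounds meet at 2, so that is the treewidth.

Treewidth 2.
One optimal decomposition is:
Bags: B1 = {4, 5, 8}  B2 = {1, 5, 8}  B3 = {4, 5, 6}  B4 = {1, 7, 8}  B5 = {0, 5, 8}  B6 = {0, 3, 5}  B7 = {2, 5, 8}
Tree: B1–B2, B1–B3, B2–B4, B2–B5, B5–B6, B5–B7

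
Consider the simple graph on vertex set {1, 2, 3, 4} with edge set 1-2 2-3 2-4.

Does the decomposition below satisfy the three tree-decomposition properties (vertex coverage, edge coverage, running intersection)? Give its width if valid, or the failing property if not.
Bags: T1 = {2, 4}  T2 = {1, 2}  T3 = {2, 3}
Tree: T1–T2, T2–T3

Every vertex of G appears in some bag (union = {1, 2, 3, 4}); every edge is covered by a bag; and for each vertex v the set of bags containing v is connected in the bag tree. The decomposition is therefore valid. The largest bag has 2 vertices, so the width is 1.

Yes; width 1.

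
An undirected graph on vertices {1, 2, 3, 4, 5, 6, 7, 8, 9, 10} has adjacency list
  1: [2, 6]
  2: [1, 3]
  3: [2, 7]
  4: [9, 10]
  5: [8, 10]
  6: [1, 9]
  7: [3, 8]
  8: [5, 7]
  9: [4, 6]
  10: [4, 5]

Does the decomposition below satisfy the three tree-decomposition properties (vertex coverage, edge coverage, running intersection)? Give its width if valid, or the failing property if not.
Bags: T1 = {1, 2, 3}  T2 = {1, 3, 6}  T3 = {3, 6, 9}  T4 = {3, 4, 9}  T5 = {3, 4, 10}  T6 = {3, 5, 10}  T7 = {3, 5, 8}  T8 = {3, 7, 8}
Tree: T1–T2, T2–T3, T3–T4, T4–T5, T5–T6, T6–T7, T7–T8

Yes; width 2.

Checking the three conditions: (i) the bags cover all of {1, 2, 3, 4, 5, 6, 7, 8, 9, 10}; (ii) for each edge, some bag contains both endpoints; (iii) the bags containing any fixed vertex form a subtree. All hold, so the decomposition is valid with width 3 − 1 = 2.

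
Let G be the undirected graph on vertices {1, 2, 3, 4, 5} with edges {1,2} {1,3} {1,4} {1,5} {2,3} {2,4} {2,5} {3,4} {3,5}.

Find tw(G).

A width-3 tree decomposition is:
Bags: B1 = {1, 2, 3, 5}  B2 = {1, 2, 3, 4}
Tree: B1–B2
Each bag holds 4 vertices, so the decomposition has width 3, which upper-bounds the treewidth. For the lower bound, the 4 vertices {1, 2, 3, 4} are pairwise adjacent, and any tree decomposition puts a clique entirely inside one bag — forcing width ≥ 3. Therefore the treewidth is 3.

3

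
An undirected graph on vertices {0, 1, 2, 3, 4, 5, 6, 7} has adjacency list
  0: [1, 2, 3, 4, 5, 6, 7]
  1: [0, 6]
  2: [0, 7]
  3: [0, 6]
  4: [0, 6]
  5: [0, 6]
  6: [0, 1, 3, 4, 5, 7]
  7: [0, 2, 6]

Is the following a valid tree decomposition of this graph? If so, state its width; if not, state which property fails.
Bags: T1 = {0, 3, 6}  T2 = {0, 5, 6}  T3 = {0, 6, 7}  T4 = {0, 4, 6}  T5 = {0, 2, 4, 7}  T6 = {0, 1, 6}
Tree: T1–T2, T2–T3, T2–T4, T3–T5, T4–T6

A tree decomposition must satisfy three properties: every vertex lies in some bag; for every edge, both endpoints lie together in some bag; and for every vertex, the bags containing it form a connected subtree. Here bags containing vertex 4 are not connected in the tree, so the decomposition is invalid.

No — bags containing vertex 4 are not connected in the tree.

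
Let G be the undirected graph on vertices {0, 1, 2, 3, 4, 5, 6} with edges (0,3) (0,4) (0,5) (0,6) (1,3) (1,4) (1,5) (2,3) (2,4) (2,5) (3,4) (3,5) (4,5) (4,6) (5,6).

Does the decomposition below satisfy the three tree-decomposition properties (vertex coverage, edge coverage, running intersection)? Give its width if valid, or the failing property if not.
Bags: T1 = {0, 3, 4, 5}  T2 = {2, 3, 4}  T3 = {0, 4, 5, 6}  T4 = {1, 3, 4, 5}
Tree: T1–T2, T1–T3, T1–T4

No — edge (5,2) lies in no bag.

A tree decomposition must satisfy three properties: every vertex lies in some bag; for every edge, both endpoints lie together in some bag; and for every vertex, the bags containing it form a connected subtree. Here edge (5,2) lies in no bag, so the decomposition is invalid.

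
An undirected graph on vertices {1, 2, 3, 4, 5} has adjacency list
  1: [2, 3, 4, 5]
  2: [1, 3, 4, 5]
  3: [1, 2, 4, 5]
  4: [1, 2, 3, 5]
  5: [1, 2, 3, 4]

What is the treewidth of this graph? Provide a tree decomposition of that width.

A single bag containing all 5 vertices is trivially a valid decomposition of width 4. Conversely, {1, 2, 3, 4, 5} is a clique of size 5, and the vertices of any clique must share a bag in every tree decomposition; so some bag has ≥ 5 vertices and tw(G) ≥ 4. Therefore the treewidth is 4.

Treewidth 4.
One optimal decomposition is:
Bags: B1 = {1, 2, 3, 4, 5}
Tree: (single bag)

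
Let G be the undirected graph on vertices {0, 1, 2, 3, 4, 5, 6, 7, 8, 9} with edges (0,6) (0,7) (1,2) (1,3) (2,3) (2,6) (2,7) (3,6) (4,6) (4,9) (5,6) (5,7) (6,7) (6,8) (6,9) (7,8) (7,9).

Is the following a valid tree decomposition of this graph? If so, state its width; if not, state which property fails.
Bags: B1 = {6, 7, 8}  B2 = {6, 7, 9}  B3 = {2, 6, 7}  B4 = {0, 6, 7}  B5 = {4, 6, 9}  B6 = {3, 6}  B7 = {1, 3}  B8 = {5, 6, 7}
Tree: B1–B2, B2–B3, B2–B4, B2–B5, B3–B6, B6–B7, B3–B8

No — edge (2,3) lies in no bag.

A tree decomposition must satisfy three properties: every vertex lies in some bag; for every edge, both endpoints lie together in some bag; and for every vertex, the bags containing it form a connected subtree. Here edge (2,3) lies in no bag, so the decomposition is invalid.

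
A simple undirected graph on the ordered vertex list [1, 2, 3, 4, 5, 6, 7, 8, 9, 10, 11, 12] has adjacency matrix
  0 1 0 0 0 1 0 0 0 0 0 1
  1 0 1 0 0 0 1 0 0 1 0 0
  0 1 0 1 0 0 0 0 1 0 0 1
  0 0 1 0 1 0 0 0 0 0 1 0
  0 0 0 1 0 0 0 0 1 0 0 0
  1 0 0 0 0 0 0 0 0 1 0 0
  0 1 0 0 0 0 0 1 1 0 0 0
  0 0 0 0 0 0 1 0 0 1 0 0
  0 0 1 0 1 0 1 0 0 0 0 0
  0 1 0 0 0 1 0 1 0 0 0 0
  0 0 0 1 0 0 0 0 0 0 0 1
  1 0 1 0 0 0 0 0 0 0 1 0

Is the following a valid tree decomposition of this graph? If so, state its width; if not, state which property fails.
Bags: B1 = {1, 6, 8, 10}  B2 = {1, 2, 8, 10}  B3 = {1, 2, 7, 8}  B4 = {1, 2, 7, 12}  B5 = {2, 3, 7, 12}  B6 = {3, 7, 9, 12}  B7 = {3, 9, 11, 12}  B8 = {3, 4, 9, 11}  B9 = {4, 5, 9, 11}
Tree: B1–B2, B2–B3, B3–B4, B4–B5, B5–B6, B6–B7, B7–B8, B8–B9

Checking the three conditions: (i) the bags cover all of {1, 2, 3, 4, 5, 6, 7, 8, 9, 10, 11, 12}; (ii) for each edge, some bag contains both endpoints; (iii) the bags containing any fixed vertex form a subtree. All hold, so the decomposition is valid with width 4 − 1 = 3.

Yes; width 3.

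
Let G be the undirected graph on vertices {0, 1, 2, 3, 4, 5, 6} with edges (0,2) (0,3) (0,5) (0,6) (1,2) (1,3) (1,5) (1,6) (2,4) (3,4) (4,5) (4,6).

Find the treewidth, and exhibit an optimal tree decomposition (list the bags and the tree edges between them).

Treewidth 3.
One such decomposition:
Bags: B1 = {0, 1, 2, 4}  B2 = {0, 1, 4, 5}  B3 = {0, 1, 3, 4}  B4 = {0, 1, 4, 6}
Tree: B1–B2, B2–B3, B3–B4

Every bag has size at most 4, so the width is 4 − 1 = 3 and tw(G) ≤ 3. For the lower bound: the 4 vertex sets {0,2}, {4,5}, {1}, {3} are disjoint, each induces a connected subgraph, and every pair is joined by at least one edge of G. Contracting each set to a single vertex therefore yields K_{4} as a minor, and since treewidth is minor-monotone, tw(G) ≥ tw(K_{4}) = 3. The upper and lower bounds meet at 3, so that is the treewidth.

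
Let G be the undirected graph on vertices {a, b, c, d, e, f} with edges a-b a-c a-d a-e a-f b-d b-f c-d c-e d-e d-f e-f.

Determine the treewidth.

A width-3 tree decomposition is:
Bags: B1 = {a, d, e, f}  B2 = {a, c, d, e}  B3 = {a, b, d, f}
Tree: B1–B2, B1–B3
The largest bag has 4 vertices, giving width 3; this decomposition certifies tw(G) ≤ 3. Conversely, {a, c, d, e} is a clique of size 4, and the vertices of any clique must share a bag in every tree decomposition; so some bag has ≥ 4 vertices and tw(G) ≥ 3. The upper and lower bounds meet at 3, so that is the treewidth.

3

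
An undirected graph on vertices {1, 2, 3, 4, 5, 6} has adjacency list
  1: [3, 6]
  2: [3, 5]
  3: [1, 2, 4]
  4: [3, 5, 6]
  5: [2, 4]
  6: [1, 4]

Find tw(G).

A width-2 tree decomposition is:
Bags: B1 = {2, 4, 5}  B2 = {2, 3, 4}  B3 = {3, 4, 6}  B4 = {1, 3, 6}
Tree: B1–B2, B2–B3, B3–B4
Every bag has size at most 3, so the width is 3 − 1 = 2 and tw(G) ≤ 2. The edges 5–2–3–4–5 form a cycle, so G is not a tree and its treewidth is at least 2. Combining the bounds, tw(G) = 2.

2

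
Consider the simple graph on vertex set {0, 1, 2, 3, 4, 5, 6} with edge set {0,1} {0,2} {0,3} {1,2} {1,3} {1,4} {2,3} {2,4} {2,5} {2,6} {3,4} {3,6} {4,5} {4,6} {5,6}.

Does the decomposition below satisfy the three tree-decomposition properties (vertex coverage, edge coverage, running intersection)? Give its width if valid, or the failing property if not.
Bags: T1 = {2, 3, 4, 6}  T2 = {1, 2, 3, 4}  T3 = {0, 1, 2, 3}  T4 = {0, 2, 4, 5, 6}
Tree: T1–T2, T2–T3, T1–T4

No — bags containing vertex 0 are not connected in the tree.

A tree decomposition must satisfy three properties: every vertex lies in some bag; for every edge, both endpoints lie together in some bag; and for every vertex, the bags containing it form a connected subtree. Here bags containing vertex 0 are not connected in the tree, so the decomposition is invalid.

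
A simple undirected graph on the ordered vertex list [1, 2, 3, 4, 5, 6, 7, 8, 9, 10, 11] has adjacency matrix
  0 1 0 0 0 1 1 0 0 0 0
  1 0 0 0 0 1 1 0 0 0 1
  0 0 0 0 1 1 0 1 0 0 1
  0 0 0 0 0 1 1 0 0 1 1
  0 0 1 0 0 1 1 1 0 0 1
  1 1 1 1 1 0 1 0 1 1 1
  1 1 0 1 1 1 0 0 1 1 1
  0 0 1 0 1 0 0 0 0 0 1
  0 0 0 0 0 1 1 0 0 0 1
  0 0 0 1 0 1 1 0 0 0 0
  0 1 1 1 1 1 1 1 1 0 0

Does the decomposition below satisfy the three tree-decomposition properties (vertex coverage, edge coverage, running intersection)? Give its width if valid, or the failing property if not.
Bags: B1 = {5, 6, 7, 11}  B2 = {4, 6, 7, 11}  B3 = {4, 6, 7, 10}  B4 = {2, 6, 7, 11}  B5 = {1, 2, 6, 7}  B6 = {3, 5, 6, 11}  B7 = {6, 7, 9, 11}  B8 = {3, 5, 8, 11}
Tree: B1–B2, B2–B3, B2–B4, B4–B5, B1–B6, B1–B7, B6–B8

Yes; width 3.

Vertex coverage: the bags together contain {1, 2, 3, 4, 5, 6, 7, 8, 9, 10, 11}, the full vertex set. Edge coverage: each edge of G has both endpoints in at least one bag. Running intersection: for every vertex, the bags containing it form a connected subtree. All three properties hold, so this is a valid tree decomposition of width max|bag| − 1 = 3, and hence tw(G) ≤ 3.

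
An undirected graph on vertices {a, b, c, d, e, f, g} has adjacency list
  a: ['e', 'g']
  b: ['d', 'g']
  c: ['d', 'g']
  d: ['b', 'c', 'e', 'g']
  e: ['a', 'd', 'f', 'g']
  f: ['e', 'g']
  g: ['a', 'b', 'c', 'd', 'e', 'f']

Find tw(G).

A width-2 tree decomposition is:
Bags: B1 = {c, d, g}  B2 = {d, e, g}  B3 = {e, f, g}  B4 = {b, d, g}  B5 = {a, e, g}
Tree: B1–B2, B2–B3, B1–B4, B2–B5
Every bag has size at most 3, so the width is 3 − 1 = 2 and tw(G) ≤ 2. On the other hand G contains the 3-clique {d, e, g}. A clique must lie in a single bag of any decomposition, so no decomposition can have width below 2. Therefore the treewidth is 2.

2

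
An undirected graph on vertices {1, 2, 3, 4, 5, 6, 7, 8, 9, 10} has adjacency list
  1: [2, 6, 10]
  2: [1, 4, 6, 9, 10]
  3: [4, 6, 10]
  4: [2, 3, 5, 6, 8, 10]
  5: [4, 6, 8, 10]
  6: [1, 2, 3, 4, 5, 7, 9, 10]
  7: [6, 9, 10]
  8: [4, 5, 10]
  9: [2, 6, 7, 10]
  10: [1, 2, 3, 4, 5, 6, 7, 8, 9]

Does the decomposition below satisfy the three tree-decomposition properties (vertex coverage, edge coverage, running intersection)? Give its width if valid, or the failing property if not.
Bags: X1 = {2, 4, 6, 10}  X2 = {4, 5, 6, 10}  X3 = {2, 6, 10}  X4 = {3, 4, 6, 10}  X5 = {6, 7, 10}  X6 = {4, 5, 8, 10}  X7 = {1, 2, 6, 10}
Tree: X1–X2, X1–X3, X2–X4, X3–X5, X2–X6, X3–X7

A tree decomposition must satisfy three properties: every vertex lies in some bag; for every edge, both endpoints lie together in some bag; and for every vertex, the bags containing it form a connected subtree. Here vertex 9 appears in no bag, so the decomposition is invalid.

No — vertex 9 appears in no bag.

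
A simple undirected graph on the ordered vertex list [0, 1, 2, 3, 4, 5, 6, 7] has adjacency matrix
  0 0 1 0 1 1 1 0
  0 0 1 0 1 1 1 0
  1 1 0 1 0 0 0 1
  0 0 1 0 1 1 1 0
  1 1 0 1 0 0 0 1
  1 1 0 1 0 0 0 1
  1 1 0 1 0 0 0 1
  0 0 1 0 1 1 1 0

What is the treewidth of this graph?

4

A width-4 tree decomposition is:
Bags: B1 = {0, 1, 3, 5, 7}  B2 = {0, 1, 3, 6, 7}  B3 = {0, 1, 2, 3, 7}  B4 = {0, 1, 3, 4, 7}
Tree: B1–B2, B2–B3, B3–B4
The largest bag has 5 vertices, giving width 4; this decomposition certifies tw(G) ≤ 4. For the lower bound: the 5 vertex sets {5,7}, {1,6}, {2,3}, {0}, {4} are disjoint, each induces a connected subgraph, and every pair is joined by at least one edge of G. Contracting each set to a single vertex therefore yields K_{5} as a minor, and since treewidth is minor-monotone, tw(G) ≥ tw(K_{5}) = 4. Combining the bounds, tw(G) = 4.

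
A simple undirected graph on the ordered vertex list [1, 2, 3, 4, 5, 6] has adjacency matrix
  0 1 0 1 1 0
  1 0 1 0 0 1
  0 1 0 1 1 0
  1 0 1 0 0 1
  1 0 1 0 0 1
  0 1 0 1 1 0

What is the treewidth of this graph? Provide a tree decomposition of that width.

Treewidth 3.
Bags: B1 = {1, 3, 4, 6}  B2 = {1, 2, 3, 6}  B3 = {1, 3, 5, 6}
Tree: B1–B2, B2–B3

Every bag has size at most 4, so the width is 4 − 1 = 3 and tw(G) ≤ 3. For the lower bound: the 4 vertex sets {1,4}, {2,3}, {6}, {5} are disjoint, each induces a connected subgraph, and every pair is joined by at least one edge of G. Contracting each set to a single vertex therefore yields K_{4} as a minor, and since treewidth is minor-monotone, tw(G) ≥ tw(K_{4}) = 3. Combining the bounds, tw(G) = 3.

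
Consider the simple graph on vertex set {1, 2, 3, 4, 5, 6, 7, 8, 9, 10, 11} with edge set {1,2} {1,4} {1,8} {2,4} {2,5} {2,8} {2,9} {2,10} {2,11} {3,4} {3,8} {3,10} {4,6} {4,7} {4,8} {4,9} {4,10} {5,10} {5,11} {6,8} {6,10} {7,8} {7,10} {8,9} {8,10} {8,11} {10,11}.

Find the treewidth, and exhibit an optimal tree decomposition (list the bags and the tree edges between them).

Treewidth 3.
One optimal decomposition is:
Bags: B1 = {2, 5, 10, 11}  B2 = {2, 8, 10, 11}  B3 = {2, 4, 8, 10}  B4 = {1, 2, 4, 8}  B5 = {3, 4, 8, 10}  B6 = {4, 6, 8, 10}  B7 = {2, 4, 8, 9}  B8 = {4, 7, 8, 10}
Tree: B1–B2, B2–B3, B3–B4, B3–B5, B3–B6, B4–B7, B3–B8

Every bag has size at most 4, so the width is 4 − 1 = 3 and tw(G) ≤ 3. Conversely, {2, 8, 10, 11} is a clique of size 4, and the vertices of any clique must share a bag in every tree decomposition; so some bag has ≥ 4 vertices and tw(G) ≥ 3. Therefore the treewidth is 3.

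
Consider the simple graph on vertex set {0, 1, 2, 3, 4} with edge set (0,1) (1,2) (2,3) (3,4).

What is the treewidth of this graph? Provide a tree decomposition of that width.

The largest bag has 2 vertices, giving width 1; this decomposition certifies tw(G) ≤ 1. Any graph with an edge has treewidth ≥ 1, and G has the edge 0–1. The upper and lower bounds meet at 1, so that is the treewidth.

Treewidth 1.
One such decomposition:
Bags: B1 = {0, 1}  B2 = {1, 2}  B3 = {2, 3}  B4 = {3, 4}
Tree: B1–B2, B2–B3, B3–B4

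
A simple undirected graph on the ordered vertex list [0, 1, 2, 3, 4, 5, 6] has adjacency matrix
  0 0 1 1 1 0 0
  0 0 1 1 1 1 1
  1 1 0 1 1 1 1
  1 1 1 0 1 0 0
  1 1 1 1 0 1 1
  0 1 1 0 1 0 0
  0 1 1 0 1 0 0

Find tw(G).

A width-3 tree decomposition is:
Bags: B1 = {1, 2, 3, 4}  B2 = {0, 2, 3, 4}  B3 = {1, 2, 4, 6}  B4 = {1, 2, 4, 5}
Tree: B1–B2, B1–B3, B3–B4
The largest bag has 4 vertices, giving width 3; this decomposition certifies tw(G) ≤ 3. On the other hand G contains the 4-clique {0, 2, 3, 4}. A clique must lie in a single bag of any decomposition, so no decomposition can have width below 3. Combining the bounds, tw(G) = 3.

3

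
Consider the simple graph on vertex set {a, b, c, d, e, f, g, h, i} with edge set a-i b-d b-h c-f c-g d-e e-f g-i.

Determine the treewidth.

A width-1 tree decomposition is:
Bags: B1 = {b, h}  B2 = {b, d}  B3 = {d, e}  B4 = {e, f}  B5 = {c, f}  B6 = {c, g}  B7 = {g, i}  B8 = {a, i}
Tree: B1–B2, B2–B3, B3–B4, B4–B5, B5–B6, B6–B7, B7–B8
Each bag holds 2 vertices, so the decomposition has width 1, which upper-bounds the treewidth. G has an edge, so its treewidth is at least 1. Combining the bounds, tw(G) = 1.

1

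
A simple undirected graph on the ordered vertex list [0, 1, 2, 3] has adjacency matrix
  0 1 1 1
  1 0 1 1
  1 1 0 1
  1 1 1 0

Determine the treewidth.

3

A width-3 tree decomposition is:
Bags: B1 = {0, 1, 2, 3}
Tree: (single bag)
With just one bag of size 4, the width is 4 − 1 = 3, so tw(G) ≤ 3. On the other hand G contains the 4-clique {0, 1, 2, 3}. A clique must lie in a single bag of any decomposition, so no decomposition can have width below 3. Hence tw(G) = 3 exactly.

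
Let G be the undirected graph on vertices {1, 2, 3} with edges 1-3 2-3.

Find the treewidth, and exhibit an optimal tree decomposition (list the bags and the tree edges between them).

Treewidth 1.
Bags: B1 = {1, 3}  B2 = {2, 3}
Tree: B1–B2

Each bag holds 2 vertices, so the decomposition has width 1, which upper-bounds the treewidth. G has an edge, so its treewidth is at least 1. Therefore the treewidth is 1.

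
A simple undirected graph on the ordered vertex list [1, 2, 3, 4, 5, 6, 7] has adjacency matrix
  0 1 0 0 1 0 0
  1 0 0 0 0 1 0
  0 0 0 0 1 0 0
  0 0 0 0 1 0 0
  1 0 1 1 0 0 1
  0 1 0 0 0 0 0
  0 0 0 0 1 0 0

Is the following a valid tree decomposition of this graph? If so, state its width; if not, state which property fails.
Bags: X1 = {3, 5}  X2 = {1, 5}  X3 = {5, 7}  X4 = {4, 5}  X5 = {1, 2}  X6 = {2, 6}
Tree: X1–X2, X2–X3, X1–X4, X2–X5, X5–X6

Every vertex of G appears in some bag (union = {1, 2, 3, 4, 5, 6, 7}); every edge is covered by a bag; and for each vertex v the set of bags containing v is connected in the bag tree. The decomposition is therefore valid. The largest bag has 2 vertices, so the width is 1.

Yes; width 1.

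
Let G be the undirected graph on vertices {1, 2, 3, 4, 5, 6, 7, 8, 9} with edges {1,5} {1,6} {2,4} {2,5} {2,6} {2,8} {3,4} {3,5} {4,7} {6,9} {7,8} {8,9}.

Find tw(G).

3

A width-3 tree decomposition is:
Bags: B1 = {1, 3, 5, 6}  B2 = {2, 3, 5, 6}  B3 = {2, 3, 4, 6}  B4 = {2, 4, 6, 9}  B5 = {2, 4, 8, 9}  B6 = {4, 7, 8, 9}
Tree: B1–B2, B2–B3, B3–B4, B4–B5, B5–B6
Every bag has size at most 4, so the width is 4 − 1 = 3 and tw(G) ≤ 3. For the lower bound: the 4 vertex sets {1,3,5}, {6}, {2}, {4,7,8,9} are disjoint, each induces a connected subgraph, and every pair is joined by at least one edge of G. Contracting each set to a single vertex therefore yields K_{4} as a minor, and since treewidth is minor-monotone, tw(G) ≥ tw(K_{4}) = 3. Hence tw(G) = 3 exactly.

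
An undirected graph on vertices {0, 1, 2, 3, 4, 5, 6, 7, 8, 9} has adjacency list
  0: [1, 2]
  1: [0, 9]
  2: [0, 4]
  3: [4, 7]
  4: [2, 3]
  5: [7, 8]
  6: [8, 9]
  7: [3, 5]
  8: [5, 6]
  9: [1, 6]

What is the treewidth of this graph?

A width-2 tree decomposition is:
Bags: B1 = {2, 3, 4}  B2 = {0, 2, 3}  B3 = {0, 1, 3}  B4 = {1, 3, 9}  B5 = {3, 6, 9}  B6 = {3, 6, 8}  B7 = {3, 5, 8}  B8 = {3, 5, 7}
Tree: B1–B2, B2–B3, B3–B4, B4–B5, B5–B6, B6–B7, B7–B8
Every bag has size at most 3, so the width is 3 − 1 = 2 and tw(G) ≤ 2. For the lower bound, G contains the cycle 3–4–2–0–1–9–6–8–5–7–3, so G is not a forest; only forests have treewidth ≤ 1, hence tw(G) ≥ 2. Hence tw(G) = 2 exactly.

2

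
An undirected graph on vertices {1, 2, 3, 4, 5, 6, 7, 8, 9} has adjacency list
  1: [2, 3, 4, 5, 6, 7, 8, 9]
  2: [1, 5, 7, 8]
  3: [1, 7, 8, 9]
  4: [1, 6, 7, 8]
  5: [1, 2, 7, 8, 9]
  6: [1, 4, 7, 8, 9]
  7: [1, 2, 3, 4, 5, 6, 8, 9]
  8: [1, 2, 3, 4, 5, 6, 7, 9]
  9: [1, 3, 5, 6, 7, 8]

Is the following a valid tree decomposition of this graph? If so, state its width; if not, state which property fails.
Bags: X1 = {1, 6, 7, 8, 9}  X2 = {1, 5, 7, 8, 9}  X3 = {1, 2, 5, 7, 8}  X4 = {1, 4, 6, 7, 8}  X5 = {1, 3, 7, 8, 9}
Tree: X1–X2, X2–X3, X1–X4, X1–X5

Yes; width 4.

Vertex coverage: the bags together contain {1, 2, 3, 4, 5, 6, 7, 8, 9}, the full vertex set. Edge coverage: each edge of G has both endpoints in at least one bag. Running intersection: for every vertex, the bags containing it form a connected subtree. All three properties hold, so this is a valid tree decomposition of width max|bag| − 1 = 4, and hence tw(G) ≤ 4.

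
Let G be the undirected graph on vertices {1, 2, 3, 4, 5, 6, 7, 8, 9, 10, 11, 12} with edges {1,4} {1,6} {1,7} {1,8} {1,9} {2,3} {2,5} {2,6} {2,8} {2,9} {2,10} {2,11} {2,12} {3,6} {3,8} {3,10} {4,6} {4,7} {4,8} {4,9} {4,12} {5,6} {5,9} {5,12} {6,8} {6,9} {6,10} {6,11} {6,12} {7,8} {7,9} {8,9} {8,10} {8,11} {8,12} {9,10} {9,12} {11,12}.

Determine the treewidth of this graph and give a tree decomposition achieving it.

Every bag has size at most 5, so the width is 5 − 1 = 4 and tw(G) ≤ 4. Conversely, {1, 4, 6, 8, 9} is a clique of size 5, and the vertices of any clique must share a bag in every tree decomposition; so some bag has ≥ 5 vertices and tw(G) ≥ 4. Combining the bounds, tw(G) = 4.

Treewidth 4.
One such decomposition:
Bags: B1 = {4, 6, 8, 9, 12}  B2 = {2, 6, 8, 9, 12}  B3 = {2, 5, 6, 9, 12}  B4 = {2, 6, 8, 9, 10}  B5 = {2, 6, 8, 11, 12}  B6 = {1, 4, 6, 8, 9}  B7 = {1, 4, 7, 8, 9}  B8 = {2, 3, 6, 8, 10}
Tree: B1–B2, B2–B3, B2–B4, B2–B5, B1–B6, B6–B7, B4–B8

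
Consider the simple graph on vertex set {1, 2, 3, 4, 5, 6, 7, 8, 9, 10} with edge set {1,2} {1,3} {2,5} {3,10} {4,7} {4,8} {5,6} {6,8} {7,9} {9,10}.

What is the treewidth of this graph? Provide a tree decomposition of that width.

Treewidth 2.
One optimal decomposition is:
Bags: B1 = {2, 5, 6}  B2 = {1, 2, 6}  B3 = {1, 3, 6}  B4 = {3, 6, 10}  B5 = {6, 9, 10}  B6 = {6, 7, 9}  B7 = {4, 6, 7}  B8 = {4, 6, 8}
Tree: B1–B2, B2–B3, B3–B4, B4–B5, B5–B6, B6–B7, B7–B8

Every bag has size at most 3, so the width is 3 − 1 = 2 and tw(G) ≤ 2. The edges 6–5–2–1–3–10–9–7–4–8–6 form a cycle, so G is not a tree and its treewidth is at least 2. Combining the bounds, tw(G) = 2.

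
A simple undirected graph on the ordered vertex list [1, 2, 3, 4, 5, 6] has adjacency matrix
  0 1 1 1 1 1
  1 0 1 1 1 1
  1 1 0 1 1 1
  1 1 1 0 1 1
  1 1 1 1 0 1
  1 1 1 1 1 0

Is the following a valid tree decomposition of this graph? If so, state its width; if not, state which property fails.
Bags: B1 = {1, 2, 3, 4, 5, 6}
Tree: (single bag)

Yes; width 5.

Checking the three conditions: (i) the bags cover all of {1, 2, 3, 4, 5, 6}; (ii) for each edge, some bag contains both endpoints; (iii) the bags containing any fixed vertex form a subtree. All hold, so the decomposition is valid with width 6 − 1 = 5.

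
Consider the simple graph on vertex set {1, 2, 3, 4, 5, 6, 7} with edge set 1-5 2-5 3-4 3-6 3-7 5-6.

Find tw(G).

1

A width-1 tree decomposition is:
Bags: B1 = {3, 7}  B2 = {3, 6}  B3 = {5, 6}  B4 = {1, 5}  B5 = {3, 4}  B6 = {2, 5}
Tree: B1–B2, B2–B3, B3–B4, B1–B5, B4–B6
The largest bag has 2 vertices, giving width 1; this decomposition certifies tw(G) ≤ 1. G has an edge, so its treewidth is at least 1. The upper and lower bounds meet at 1, so that is the treewidth.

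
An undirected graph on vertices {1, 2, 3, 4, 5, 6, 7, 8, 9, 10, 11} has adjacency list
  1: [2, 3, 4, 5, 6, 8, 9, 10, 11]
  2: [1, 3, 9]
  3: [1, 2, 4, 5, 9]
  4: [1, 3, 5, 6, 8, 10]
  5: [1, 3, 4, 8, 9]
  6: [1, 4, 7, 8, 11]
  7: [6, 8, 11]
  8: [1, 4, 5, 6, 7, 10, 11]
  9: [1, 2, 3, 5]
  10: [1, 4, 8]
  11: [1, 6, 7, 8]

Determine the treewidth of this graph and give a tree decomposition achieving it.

Each bag holds 4 vertices, so the decomposition has width 3, which upper-bounds the treewidth. For the lower bound, the 4 vertices {1, 2, 3, 9} are pairwise adjacent, and any tree decomposition puts a clique entirely inside one bag — forcing width ≥ 3. The upper and lower bounds meet at 3, so that is the treewidth.

Treewidth 3.
Bags: B1 = {1, 4, 5, 8}  B2 = {1, 4, 6, 8}  B3 = {1, 3, 4, 5}  B4 = {1, 4, 8, 10}  B5 = {1, 6, 8, 11}  B6 = {1, 3, 5, 9}  B7 = {6, 7, 8, 11}  B8 = {1, 2, 3, 9}
Tree: B1–B2, B1–B3, B1–B4, B2–B5, B3–B6, B5–B7, B6–B8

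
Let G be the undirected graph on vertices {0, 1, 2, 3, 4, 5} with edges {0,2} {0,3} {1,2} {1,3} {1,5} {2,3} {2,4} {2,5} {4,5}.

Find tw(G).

2

A width-2 tree decomposition is:
Bags: B1 = {1, 2, 5}  B2 = {1, 2, 3}  B3 = {0, 2, 3}  B4 = {2, 4, 5}
Tree: B1–B2, B2–B3, B1–B4
The largest bag has 3 vertices, giving width 2; this decomposition certifies tw(G) ≤ 2. Conversely, {0, 2, 3} is a clique of size 3, and the vertices of any clique must share a bag in every tree decomposition; so some bag has ≥ 3 vertices and tw(G) ≥ 2. The upper and lower bounds meet at 2, so that is the treewidth.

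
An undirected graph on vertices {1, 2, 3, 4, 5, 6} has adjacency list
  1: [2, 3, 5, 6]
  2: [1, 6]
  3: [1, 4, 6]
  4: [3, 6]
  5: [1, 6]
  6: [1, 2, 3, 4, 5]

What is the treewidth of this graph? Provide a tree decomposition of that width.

The largest bag has 3 vertices, giving width 2; this decomposition certifies tw(G) ≤ 2. For the lower bound, the 3 vertices {1, 2, 6} are pairwise adjacent, and any tree decomposition puts a clique entirely inside one bag — forcing width ≥ 2. Therefore the treewidth is 2.

Treewidth 2.
One such decomposition:
Bags: B1 = {3, 4, 6}  B2 = {1, 3, 6}  B3 = {1, 2, 6}  B4 = {1, 5, 6}
Tree: B1–B2, B2–B3, B3–B4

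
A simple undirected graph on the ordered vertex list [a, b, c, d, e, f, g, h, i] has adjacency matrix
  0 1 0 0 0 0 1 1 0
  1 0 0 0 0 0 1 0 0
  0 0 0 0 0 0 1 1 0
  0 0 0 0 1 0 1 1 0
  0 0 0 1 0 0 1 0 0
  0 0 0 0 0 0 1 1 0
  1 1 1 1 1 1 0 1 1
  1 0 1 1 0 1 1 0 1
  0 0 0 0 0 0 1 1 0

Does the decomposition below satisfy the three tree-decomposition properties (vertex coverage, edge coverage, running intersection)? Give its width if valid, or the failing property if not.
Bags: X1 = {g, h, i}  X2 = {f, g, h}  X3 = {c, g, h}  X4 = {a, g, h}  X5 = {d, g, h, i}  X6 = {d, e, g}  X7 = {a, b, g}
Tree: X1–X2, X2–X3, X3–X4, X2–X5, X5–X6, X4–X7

No — bags containing vertex i are not connected in the tree.

A tree decomposition must satisfy three properties: every vertex lies in some bag; for every edge, both endpoints lie together in some bag; and for every vertex, the bags containing it form a connected subtree. Here bags containing vertex i are not connected in the tree, so the decomposition is invalid.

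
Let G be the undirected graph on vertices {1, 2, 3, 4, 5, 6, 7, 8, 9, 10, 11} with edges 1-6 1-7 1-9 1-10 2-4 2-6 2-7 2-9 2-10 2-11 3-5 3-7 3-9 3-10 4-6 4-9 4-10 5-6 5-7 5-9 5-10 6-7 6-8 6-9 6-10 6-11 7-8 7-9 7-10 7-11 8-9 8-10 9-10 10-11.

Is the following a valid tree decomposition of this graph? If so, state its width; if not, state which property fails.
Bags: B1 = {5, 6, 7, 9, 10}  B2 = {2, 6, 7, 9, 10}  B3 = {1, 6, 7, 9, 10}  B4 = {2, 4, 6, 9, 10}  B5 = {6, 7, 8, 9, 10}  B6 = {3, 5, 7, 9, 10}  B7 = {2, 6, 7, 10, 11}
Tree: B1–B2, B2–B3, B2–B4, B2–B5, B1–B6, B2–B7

Every vertex of G appears in some bag (union = {1, 2, 3, 4, 5, 6, 7, 8, 9, 10, 11}); every edge is covered by a bag; and for each vertex v the set of bags containing v is connected in the bag tree. The decomposition is therefore valid. The largest bag has 5 vertices, so the width is 4.

Yes; width 4.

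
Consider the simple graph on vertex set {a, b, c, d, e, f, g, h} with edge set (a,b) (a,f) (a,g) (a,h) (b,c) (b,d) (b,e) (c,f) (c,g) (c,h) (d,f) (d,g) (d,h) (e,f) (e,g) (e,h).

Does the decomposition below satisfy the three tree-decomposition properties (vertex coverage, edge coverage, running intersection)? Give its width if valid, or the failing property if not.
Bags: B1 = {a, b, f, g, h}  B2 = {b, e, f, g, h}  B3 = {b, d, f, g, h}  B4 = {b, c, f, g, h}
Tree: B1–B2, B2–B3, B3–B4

Yes; width 4.

Checking the three conditions: (i) the bags cover all of {a, b, c, d, e, f, g, h}; (ii) for each edge, some bag contains both endpoints; (iii) the bags containing any fixed vertex form a subtree. All hold, so the decomposition is valid with width 5 − 1 = 4.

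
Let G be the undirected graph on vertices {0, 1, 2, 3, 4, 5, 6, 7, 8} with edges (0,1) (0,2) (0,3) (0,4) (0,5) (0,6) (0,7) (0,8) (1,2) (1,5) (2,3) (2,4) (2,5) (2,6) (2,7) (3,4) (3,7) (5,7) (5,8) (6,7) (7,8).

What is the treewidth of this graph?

3

A width-3 tree decomposition is:
Bags: B1 = {0, 2, 5, 7}  B2 = {0, 2, 6, 7}  B3 = {0, 1, 2, 5}  B4 = {0, 2, 3, 7}  B5 = {0, 2, 3, 4}  B6 = {0, 5, 7, 8}
Tree: B1–B2, B1–B3, B2–B4, B4–B5, B1–B6
The largest bag has 4 vertices, giving width 3; this decomposition certifies tw(G) ≤ 3. On the other hand G contains the 4-clique {0, 5, 7, 8}. A clique must lie in a single bag of any decomposition, so no decomposition can have width below 3. Hence tw(G) = 3 exactly.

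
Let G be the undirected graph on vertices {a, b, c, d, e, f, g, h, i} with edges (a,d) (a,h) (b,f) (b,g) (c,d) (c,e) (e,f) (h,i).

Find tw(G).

A width-1 tree decomposition is:
Bags: B1 = {h, i}  B2 = {a, h}  B3 = {a, d}  B4 = {c, d}  B5 = {c, e}  B6 = {e, f}  B7 = {b, f}  B8 = {b, g}
Tree: B1–B2, B2–B3, B3–B4, B4–B5, B5–B6, B6–B7, B7–B8
Each bag holds 2 vertices, so the decomposition has width 1, which upper-bounds the treewidth. Any graph with an edge has treewidth ≥ 1, and G has the edge i–h. The upper and lower bounds meet at 1, so that is the treewidth.

1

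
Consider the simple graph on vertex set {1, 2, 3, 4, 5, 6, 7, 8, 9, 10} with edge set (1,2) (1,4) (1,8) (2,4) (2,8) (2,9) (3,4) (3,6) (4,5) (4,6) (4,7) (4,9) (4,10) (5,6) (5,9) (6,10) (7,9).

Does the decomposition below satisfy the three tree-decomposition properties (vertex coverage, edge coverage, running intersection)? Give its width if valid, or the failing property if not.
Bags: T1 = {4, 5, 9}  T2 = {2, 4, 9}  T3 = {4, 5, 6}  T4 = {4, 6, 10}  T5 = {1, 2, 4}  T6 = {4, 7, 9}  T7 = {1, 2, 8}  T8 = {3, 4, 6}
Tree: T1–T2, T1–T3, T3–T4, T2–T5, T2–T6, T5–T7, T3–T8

Yes; width 2.

Checking the three conditions: (i) the bags cover all of {1, 2, 3, 4, 5, 6, 7, 8, 9, 10}; (ii) for each edge, some bag contains both endpoints; (iii) the bags containing any fixed vertex form a subtree. All hold, so the decomposition is valid with width 3 − 1 = 2.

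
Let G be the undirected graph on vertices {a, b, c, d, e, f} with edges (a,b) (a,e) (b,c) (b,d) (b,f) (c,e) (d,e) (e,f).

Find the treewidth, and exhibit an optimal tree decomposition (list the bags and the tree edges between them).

The largest bag has 3 vertices, giving width 2; this decomposition certifies tw(G) ≤ 2. The edges b–a–e–d–b form a cycle, so G is not a tree and its treewidth is at least 2. Combining the bounds, tw(G) = 2.

Treewidth 2.
One such decomposition:
Bags: B1 = {a, b, e}  B2 = {b, d, e}  B3 = {b, c, e}  B4 = {b, e, f}
Tree: B1–B2, B2–B3, B3–B4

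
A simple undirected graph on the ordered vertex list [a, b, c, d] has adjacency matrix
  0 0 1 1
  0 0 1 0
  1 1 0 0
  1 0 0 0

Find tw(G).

A width-1 tree decomposition is:
Bags: B1 = {a, d}  B2 = {a, c}  B3 = {b, c}
Tree: B1–B2, B2–B3
Each bag holds 2 vertices, so the decomposition has width 1, which upper-bounds the treewidth. Any graph with an edge has treewidth ≥ 1, and G has the edge d–a. The upper and lower bounds meet at 1, so that is the treewidth.

1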